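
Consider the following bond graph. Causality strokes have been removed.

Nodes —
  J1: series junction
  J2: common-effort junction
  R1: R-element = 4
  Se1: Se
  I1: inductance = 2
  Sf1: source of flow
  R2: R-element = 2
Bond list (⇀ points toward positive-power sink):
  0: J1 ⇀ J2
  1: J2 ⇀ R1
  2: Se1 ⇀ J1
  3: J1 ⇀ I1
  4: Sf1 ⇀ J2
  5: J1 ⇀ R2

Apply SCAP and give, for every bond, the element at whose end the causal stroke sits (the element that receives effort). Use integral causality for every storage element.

β2 stroke→J1  (Se1 fixes effort; stroke away)
β4 stroke→Sf1  (Sf1: flow source, stroke at near end)
β3 stroke→I1  (prefer integral on I1)
β0 stroke→J1  (J1: bond 3 brought flow, rest push out)
β5 stroke→J1  (J1 flow already set via bond 3)
β1 stroke→J2  (J2: last free bond brings effort in)

b0 stroke at J1
b1 stroke at J2
b2 stroke at J1
b3 stroke at I1
b4 stroke at Sf1
b5 stroke at J1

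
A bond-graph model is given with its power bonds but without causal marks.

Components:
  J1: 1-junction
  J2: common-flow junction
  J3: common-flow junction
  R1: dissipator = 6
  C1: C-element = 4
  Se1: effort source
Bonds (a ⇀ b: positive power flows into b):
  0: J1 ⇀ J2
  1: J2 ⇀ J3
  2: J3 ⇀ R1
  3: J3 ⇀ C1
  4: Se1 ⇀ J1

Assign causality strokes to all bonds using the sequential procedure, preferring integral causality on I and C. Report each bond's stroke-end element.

bond 4 →J1  (Se1 (Se) sets effort on bond)
bond 0 →J2  (J1 needs exactly one f-in)
bond 1 →J3  (J2: last free bond brings flow in)
bond 3 →J3  (C1 integral (e out))
bond 2 →R1  (only one flow-in slot at J3)

bond 0 stroke→J2
bond 1 stroke→J3
bond 2 stroke→R1
bond 3 stroke→J3
bond 4 stroke→J1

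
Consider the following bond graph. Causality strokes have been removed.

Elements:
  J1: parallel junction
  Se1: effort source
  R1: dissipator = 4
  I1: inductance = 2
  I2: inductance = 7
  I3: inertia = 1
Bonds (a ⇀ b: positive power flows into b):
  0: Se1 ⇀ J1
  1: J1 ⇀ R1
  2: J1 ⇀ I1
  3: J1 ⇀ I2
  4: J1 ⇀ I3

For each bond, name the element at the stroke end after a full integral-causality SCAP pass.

bond 0 stroke at J1  (Se1: effort source, stroke at far end)
bond 1 stroke at R1  (common-e at J1 fixed by 0)
bond 2 stroke at I1  (J1 effort already set via bond 0)
bond 3 stroke at I2  (0-jn J1 has e-setter on 0)
bond 4 stroke at I3  (J1 effort already set via bond 0)

bond 0 stroke at J1
bond 1 stroke at R1
bond 2 stroke at I1
bond 3 stroke at I2
bond 4 stroke at I3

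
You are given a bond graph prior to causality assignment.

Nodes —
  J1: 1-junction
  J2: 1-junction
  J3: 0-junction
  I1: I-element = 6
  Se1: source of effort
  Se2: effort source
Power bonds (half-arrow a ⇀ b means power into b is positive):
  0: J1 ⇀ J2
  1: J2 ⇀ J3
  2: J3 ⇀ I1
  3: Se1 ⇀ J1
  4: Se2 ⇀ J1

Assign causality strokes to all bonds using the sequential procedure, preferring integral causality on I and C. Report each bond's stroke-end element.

b0 stroke at J2
b1 stroke at J3
b2 stroke at I1
b3 stroke at J1
b4 stroke at J1

b3 stroke at J1  (Se1: effort source, stroke at far end)
b4 stroke at J1  (source Se2 imposes e)
b0 stroke at J2  (J1: last free bond brings flow in)
b1 stroke at J3  (closing 1-jn rule on J2)
b2 stroke at I1  (J3: bond 1 brought effort, rest push out)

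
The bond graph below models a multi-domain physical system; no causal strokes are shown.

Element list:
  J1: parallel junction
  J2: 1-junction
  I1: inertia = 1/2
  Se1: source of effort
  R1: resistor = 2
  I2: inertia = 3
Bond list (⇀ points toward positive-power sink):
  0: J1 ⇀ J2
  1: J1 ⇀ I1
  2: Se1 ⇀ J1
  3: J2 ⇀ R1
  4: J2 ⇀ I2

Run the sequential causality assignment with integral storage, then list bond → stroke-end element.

#0 stroke at J2
#1 stroke at I1
#2 stroke at J1
#3 stroke at J2
#4 stroke at I2

bond 2 |J1  (source Se1 imposes e)
bond 0 |J2  (common-e at J1 fixed by 2)
bond 1 |I1  (J1 effort already set via bond 2)
bond 4 |I2  (prefer integral on I2)
bond 3 |J2  (1-jn J2 has f-setter on 4)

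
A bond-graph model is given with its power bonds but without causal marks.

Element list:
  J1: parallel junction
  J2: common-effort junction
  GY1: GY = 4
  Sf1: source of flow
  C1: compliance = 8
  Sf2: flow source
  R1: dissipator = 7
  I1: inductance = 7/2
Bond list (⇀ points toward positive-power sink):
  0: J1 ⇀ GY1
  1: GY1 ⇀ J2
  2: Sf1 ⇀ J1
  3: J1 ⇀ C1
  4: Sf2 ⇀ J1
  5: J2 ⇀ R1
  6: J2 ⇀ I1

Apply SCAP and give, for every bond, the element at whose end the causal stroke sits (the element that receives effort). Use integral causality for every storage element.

bond 2 stroke→Sf1  (Sf1: flow source, stroke at near end)
bond 4 stroke→Sf2  (source Sf2 imposes f)
bond 3 stroke→J1  (C1 outputs effort q/C1)
bond 0 stroke→GY1  (J1 effort already set via bond 3)
bond 1 stroke→GY1  (GY GY1: same side as bond 0)
bond 6 stroke→I1  (I1: I, integral causality)
bond 5 stroke→J2  (J2 needs exactly one e-in)

#0 stroke→GY1
#1 stroke→GY1
#2 stroke→Sf1
#3 stroke→J1
#4 stroke→Sf2
#5 stroke→J2
#6 stroke→I1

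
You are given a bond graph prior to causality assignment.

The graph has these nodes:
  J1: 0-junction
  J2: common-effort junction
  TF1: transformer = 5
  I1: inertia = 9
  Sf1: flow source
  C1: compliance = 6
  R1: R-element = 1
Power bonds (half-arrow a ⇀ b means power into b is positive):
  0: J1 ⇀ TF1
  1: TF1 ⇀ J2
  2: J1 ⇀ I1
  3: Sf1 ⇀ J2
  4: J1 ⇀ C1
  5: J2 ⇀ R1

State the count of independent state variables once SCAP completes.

2  (C1, I1 all integral)

β3 stroke at Sf1  (Sf1: flow source, stroke at near end)
β2 stroke at I1  (I1 integral (f out))
β4 stroke at J1  (prefer integral on C1)
β0 stroke at TF1  (common-e at J1 fixed by 4)
β1 stroke at J2  (through TF1, causality passes straight; one stroke at TF1)
β5 stroke at R1  (J2 effort already set via bond 1)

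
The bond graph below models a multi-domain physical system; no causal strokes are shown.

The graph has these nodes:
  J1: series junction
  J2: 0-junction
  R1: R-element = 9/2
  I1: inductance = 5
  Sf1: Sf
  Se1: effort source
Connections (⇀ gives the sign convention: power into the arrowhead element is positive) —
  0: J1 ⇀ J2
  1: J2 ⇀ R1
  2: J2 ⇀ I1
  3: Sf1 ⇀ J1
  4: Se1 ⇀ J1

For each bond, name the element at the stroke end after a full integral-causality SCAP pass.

b0 stroke at J1
b1 stroke at J2
b2 stroke at I1
b3 stroke at Sf1
b4 stroke at J1

b3 stroke→Sf1  (source Sf1 imposes f)
b4 stroke→J1  (source Se1 imposes e)
b0 stroke→J1  (J1 flow already set via bond 3)
b2 stroke→I1  (I1: I, integral causality)
b1 stroke→J2  (closing 0-jn rule on J2)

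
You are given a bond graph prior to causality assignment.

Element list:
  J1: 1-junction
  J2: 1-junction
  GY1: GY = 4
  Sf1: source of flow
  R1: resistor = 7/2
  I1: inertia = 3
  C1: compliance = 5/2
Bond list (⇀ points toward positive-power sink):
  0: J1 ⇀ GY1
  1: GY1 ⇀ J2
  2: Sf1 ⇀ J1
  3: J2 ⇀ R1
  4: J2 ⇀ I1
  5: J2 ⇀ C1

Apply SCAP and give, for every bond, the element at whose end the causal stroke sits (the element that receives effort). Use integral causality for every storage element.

b0 stroke at J1
b1 stroke at J2
b2 stroke at Sf1
b3 stroke at J2
b4 stroke at I1
b5 stroke at J2

bond 2 stroke at Sf1  (source Sf1 imposes f)
bond 0 stroke at J1  (common-f at J1 fixed by 2)
bond 1 stroke at J2  (GY1 both-in/both-out from 0)
bond 4 stroke at I1  (I1 outputs flow p/I1)
bond 3 stroke at J2  (common-f at J2 fixed by 4)
bond 5 stroke at J2  (J2 flow already set via bond 4)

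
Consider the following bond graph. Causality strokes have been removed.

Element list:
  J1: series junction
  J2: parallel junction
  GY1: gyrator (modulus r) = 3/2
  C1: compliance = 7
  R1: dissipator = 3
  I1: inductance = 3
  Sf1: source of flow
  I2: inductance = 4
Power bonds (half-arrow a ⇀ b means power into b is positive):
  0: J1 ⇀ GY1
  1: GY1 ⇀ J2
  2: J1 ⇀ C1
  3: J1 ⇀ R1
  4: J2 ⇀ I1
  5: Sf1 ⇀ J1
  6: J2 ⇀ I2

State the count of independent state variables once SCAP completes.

3  (C1, I1, I2 all integral)

β5 stroke→Sf1  (Sf1 fixes flow; stroke at Sf1)
β0 stroke→J1  (common-f at J1 fixed by 5)
β2 stroke→J1  (1-jn J1 has f-setter on 5)
β3 stroke→J1  (J1: bond 5 brought flow, rest push out)
β1 stroke→J2  (GY1 both-in/both-out from 0)
β4 stroke→I1  (J2: bond 1 brought effort, rest push out)
β6 stroke→I2  (common-e at J2 fixed by 1)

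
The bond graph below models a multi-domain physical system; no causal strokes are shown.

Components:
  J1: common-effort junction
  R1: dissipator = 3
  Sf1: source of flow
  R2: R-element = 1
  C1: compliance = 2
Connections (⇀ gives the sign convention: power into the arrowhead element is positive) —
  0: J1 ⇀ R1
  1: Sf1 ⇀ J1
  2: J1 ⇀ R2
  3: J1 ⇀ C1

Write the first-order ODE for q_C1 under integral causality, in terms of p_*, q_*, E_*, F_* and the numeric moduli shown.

bond 1 stroke at Sf1  (Sf1: flow source, stroke at near end)
bond 3 stroke at J1  (C1: C, integral causality)
bond 0 stroke at R1  (common-e at J1 fixed by 3)
bond 2 stroke at R2  (J1 effort already set via bond 3)

dq_C1/dt = F_Sf1 - 2*q_C1/3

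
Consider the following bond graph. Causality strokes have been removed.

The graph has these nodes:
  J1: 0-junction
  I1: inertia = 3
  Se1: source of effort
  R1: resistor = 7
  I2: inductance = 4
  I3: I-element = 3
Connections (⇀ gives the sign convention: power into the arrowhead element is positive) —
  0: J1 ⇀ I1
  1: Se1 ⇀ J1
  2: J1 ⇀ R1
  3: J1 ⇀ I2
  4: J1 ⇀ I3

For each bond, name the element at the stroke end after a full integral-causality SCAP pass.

b0 stroke→I1
b1 stroke→J1
b2 stroke→R1
b3 stroke→I2
b4 stroke→I3

bond 1 stroke at J1  (Se1 fixes effort; stroke away)
bond 0 stroke at I1  (J1 effort already set via bond 1)
bond 2 stroke at R1  (J1 effort already set via bond 1)
bond 3 stroke at I2  (0-jn J1 has e-setter on 1)
bond 4 stroke at I3  (common-e at J1 fixed by 1)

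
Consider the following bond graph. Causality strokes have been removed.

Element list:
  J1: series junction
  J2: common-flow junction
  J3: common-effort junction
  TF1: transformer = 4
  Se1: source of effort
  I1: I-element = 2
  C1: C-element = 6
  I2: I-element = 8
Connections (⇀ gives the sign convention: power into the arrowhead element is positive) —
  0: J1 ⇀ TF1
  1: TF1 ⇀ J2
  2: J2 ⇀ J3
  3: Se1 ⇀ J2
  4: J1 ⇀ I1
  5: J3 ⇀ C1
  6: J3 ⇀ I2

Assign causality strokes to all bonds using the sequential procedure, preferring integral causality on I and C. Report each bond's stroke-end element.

#3 →J2  (Se1 (Se) sets effort on bond)
#4 →I1  (I1 outputs flow p/I1)
#0 →J1  (J1 flow already set via bond 4)
#1 →TF1  (TF TF1: opposite of bond 0)
#2 →J2  (1-jn J2 has f-setter on 1)
#5 →J3  (C1 integral (e out))
#6 →I2  (J3 effort already set via bond 5)

b0 stroke at J1
b1 stroke at TF1
b2 stroke at J2
b3 stroke at J2
b4 stroke at I1
b5 stroke at J3
b6 stroke at I2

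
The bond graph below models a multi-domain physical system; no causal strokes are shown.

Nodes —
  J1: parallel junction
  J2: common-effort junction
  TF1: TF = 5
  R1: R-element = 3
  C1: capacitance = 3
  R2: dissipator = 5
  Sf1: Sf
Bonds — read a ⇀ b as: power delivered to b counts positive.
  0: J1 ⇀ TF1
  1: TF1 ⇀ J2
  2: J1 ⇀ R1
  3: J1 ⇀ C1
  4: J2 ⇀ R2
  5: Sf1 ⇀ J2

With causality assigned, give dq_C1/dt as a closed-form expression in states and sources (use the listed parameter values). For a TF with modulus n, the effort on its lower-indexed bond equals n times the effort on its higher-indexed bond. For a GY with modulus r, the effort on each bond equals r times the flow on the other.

dq_C1/dt = F_Sf1/5 - 128*q_C1/1125

#5 stroke at Sf1  (Sf1: flow source, stroke at near end)
#3 stroke at J1  (prefer integral on C1)
#0 stroke at TF1  (0-jn J1 has e-setter on 3)
#2 stroke at R1  (J1 effort already set via bond 3)
#1 stroke at J2  (TF1 one-in-one-out from 0)
#4 stroke at R2  (J2 effort already set via bond 1)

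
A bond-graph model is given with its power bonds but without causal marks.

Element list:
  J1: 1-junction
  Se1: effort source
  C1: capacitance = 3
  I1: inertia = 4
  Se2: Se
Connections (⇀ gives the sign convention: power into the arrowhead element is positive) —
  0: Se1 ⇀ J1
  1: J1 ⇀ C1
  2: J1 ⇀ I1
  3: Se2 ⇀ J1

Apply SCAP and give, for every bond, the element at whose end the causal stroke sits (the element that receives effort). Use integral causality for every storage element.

bond 0 |J1  (Se1 (Se) sets effort on bond)
bond 3 |J1  (Se2 (Se) sets effort on bond)
bond 1 |J1  (C1 integral (e out))
bond 2 |I1  (J1: last free bond brings flow in)

β0 stroke→J1
β1 stroke→J1
β2 stroke→I1
β3 stroke→J1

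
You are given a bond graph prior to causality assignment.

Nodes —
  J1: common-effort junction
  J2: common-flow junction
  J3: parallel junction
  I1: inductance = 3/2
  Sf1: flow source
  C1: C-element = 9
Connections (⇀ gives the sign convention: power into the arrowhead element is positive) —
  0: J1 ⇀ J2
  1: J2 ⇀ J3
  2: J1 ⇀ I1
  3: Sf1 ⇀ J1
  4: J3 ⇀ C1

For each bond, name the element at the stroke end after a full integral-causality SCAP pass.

β3 stroke→Sf1  (Sf1 fixes flow; stroke at Sf1)
β2 stroke→I1  (I1: I, integral causality)
β0 stroke→J1  (closing 0-jn rule on J1)
β1 stroke→J2  (J2: bond 0 brought flow, rest push out)
β4 stroke→J3  (closing 0-jn rule on J3)

β0 |J1
β1 |J2
β2 |I1
β3 |Sf1
β4 |J3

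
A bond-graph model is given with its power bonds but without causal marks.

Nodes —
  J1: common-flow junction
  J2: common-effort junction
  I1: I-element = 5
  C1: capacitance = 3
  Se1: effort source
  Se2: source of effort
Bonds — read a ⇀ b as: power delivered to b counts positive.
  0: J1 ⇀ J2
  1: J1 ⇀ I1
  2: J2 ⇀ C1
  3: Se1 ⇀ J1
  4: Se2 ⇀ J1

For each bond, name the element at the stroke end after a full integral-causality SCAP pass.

β3 →J1  (Se1: effort source, stroke at far end)
β4 →J1  (Se2 (Se) sets effort on bond)
β1 →I1  (I1 outputs flow p/I1)
β0 →J1  (J1: bond 1 brought flow, rest push out)
β2 →J2  (only one effort-in slot at J2)

b0 →J1
b1 →I1
b2 →J2
b3 →J1
b4 →J1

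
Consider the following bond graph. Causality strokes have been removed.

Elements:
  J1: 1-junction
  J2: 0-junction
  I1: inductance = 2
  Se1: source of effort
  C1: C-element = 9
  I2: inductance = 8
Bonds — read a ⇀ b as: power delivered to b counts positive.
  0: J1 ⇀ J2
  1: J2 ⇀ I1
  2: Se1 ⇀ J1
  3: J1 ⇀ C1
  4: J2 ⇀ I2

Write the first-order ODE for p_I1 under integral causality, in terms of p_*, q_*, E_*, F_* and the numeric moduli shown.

β2 stroke at J1  (Se1 fixes effort; stroke away)
β1 stroke at I1  (I1 integral (f out))
β3 stroke at J1  (C1 integral (e out))
β0 stroke at J2  (only one flow-in slot at J1)
β4 stroke at I2  (J2 effort already set via bond 0)

dp_I1/dt = E_Se1 - q_C1/9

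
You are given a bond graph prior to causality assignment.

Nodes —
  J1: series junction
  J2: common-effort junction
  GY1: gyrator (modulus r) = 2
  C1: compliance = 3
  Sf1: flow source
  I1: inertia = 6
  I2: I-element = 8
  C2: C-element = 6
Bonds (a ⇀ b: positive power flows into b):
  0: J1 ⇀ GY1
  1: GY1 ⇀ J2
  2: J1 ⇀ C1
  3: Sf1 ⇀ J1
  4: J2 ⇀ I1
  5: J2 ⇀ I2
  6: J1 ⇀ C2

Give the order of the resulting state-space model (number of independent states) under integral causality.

bond 3 stroke at Sf1  (Sf1 (Sf) sets flow on bond)
bond 0 stroke at J1  (J1 flow already set via bond 3)
bond 2 stroke at J1  (1-jn J1 has f-setter on 3)
bond 6 stroke at J1  (common-f at J1 fixed by 3)
bond 1 stroke at J2  (GY1 both-in/both-out from 0)
bond 4 stroke at I1  (J2: bond 1 brought effort, rest push out)
bond 5 stroke at I2  (J2: bond 1 brought effort, rest push out)

4  (C1, C2, I1, I2 all integral)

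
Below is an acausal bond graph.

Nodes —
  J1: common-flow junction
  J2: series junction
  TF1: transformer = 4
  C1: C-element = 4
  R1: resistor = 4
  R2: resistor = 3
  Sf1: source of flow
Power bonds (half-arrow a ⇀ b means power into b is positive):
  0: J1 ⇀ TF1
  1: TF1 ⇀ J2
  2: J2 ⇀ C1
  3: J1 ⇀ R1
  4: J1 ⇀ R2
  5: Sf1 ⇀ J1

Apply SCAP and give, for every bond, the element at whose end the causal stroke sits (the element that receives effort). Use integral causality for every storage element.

b0 →J1
b1 →TF1
b2 →J2
b3 →J1
b4 →J1
b5 →Sf1

#5 stroke at Sf1  (source Sf1 imposes f)
#0 stroke at J1  (common-f at J1 fixed by 5)
#3 stroke at J1  (J1: bond 5 brought flow, rest push out)
#4 stroke at J1  (J1 flow already set via bond 5)
#1 stroke at TF1  (TF1 one-in-one-out from 0)
#2 stroke at J2  (1-jn J2 has f-setter on 1)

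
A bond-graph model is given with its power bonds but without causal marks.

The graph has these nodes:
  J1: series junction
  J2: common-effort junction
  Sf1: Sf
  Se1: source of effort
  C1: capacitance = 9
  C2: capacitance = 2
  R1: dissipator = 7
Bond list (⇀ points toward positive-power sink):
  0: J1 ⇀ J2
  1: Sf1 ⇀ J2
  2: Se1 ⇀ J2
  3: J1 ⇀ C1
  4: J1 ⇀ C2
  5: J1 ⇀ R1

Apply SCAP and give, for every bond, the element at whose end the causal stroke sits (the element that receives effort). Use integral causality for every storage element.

b0 stroke at J1
b1 stroke at Sf1
b2 stroke at J2
b3 stroke at J1
b4 stroke at J1
b5 stroke at R1

bond 1 stroke→Sf1  (Sf1: flow source, stroke at near end)
bond 2 stroke→J2  (Se1 (Se) sets effort on bond)
bond 0 stroke→J1  (0-jn J2 has e-setter on 2)
bond 3 stroke→J1  (C1: C, integral causality)
bond 4 stroke→J1  (C2 integral (e out))
bond 5 stroke→R1  (J1 needs exactly one f-in)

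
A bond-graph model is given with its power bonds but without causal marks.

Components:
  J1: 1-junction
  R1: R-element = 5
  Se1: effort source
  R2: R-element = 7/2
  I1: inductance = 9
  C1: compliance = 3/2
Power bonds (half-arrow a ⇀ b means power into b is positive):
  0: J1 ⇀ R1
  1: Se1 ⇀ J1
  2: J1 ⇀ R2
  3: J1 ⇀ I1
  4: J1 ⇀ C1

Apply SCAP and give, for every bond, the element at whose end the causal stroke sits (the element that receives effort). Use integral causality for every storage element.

β1 →J1  (Se1: effort source, stroke at far end)
β3 →I1  (prefer integral on I1)
β0 →J1  (1-jn J1 has f-setter on 3)
β2 →J1  (J1 flow already set via bond 3)
β4 →J1  (1-jn J1 has f-setter on 3)

β0 stroke at J1
β1 stroke at J1
β2 stroke at J1
β3 stroke at I1
β4 stroke at J1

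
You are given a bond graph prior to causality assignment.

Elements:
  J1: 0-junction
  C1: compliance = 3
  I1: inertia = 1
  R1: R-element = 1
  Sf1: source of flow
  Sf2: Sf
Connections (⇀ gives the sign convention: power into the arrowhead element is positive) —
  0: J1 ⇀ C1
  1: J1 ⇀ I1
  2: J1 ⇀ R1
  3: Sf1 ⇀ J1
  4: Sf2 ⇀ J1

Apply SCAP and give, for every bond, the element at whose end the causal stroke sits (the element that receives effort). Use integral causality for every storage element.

β0 stroke at J1
β1 stroke at I1
β2 stroke at R1
β3 stroke at Sf1
β4 stroke at Sf2

#3 →Sf1  (Sf1 fixes flow; stroke at Sf1)
#4 →Sf2  (Sf2 fixes flow; stroke at Sf2)
#0 →J1  (C1: C, integral causality)
#1 →I1  (0-jn J1 has e-setter on 0)
#2 →R1  (0-jn J1 has e-setter on 0)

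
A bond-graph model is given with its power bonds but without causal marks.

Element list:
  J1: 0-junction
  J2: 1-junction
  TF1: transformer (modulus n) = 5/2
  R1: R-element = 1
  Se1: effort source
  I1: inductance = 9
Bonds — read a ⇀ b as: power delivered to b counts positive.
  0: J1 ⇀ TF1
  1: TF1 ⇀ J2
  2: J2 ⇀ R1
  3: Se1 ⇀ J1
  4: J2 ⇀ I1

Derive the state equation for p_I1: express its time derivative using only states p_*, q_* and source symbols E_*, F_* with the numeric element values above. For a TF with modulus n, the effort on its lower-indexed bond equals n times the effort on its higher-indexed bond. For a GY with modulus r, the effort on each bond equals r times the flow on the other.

bond 3 stroke→J1  (Se1: effort source, stroke at far end)
bond 0 stroke→TF1  (0-jn J1 has e-setter on 3)
bond 1 stroke→J2  (through TF1, causality passes straight; one stroke at TF1)
bond 4 stroke→I1  (I1: I, integral causality)
bond 2 stroke→J2  (1-jn J2 has f-setter on 4)

dp_I1/dt = 2*E_Se1/5 - p_I1/9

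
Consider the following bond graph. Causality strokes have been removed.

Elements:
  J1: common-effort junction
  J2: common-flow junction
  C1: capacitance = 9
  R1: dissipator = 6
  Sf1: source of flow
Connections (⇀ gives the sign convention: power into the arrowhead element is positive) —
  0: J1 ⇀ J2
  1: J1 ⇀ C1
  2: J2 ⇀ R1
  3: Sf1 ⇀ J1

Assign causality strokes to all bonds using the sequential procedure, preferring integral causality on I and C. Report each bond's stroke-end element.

β0 →J2
β1 →J1
β2 →R1
β3 →Sf1

b3 stroke at Sf1  (Sf1 (Sf) sets flow on bond)
b1 stroke at J1  (C1 integral (e out))
b0 stroke at J2  (0-jn J1 has e-setter on 1)
b2 stroke at R1  (J2 needs exactly one f-in)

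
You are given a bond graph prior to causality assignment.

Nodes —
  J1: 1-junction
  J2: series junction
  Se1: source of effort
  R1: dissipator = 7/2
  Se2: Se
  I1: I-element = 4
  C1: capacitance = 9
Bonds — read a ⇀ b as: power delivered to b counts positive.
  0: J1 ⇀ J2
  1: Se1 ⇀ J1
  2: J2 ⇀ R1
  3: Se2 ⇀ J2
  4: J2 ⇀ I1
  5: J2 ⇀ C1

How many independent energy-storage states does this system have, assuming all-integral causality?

2  (C1, I1 all integral)

bond 1 |J1  (Se1: effort source, stroke at far end)
bond 3 |J2  (Se2 fixes effort; stroke away)
bond 0 |J2  (J1: last free bond brings flow in)
bond 4 |I1  (prefer integral on I1)
bond 2 |J2  (J2: bond 4 brought flow, rest push out)
bond 5 |J2  (J2 flow already set via bond 4)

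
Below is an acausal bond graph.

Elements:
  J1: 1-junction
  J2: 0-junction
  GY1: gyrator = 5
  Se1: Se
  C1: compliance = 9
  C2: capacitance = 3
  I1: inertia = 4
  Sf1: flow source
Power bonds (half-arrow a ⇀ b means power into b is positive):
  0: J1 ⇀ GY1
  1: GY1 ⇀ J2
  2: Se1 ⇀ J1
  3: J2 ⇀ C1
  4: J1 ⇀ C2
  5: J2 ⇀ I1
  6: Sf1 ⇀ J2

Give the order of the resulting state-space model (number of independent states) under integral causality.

b2 →J1  (Se1: effort source, stroke at far end)
b6 →Sf1  (Sf1 fixes flow; stroke at Sf1)
b3 →J2  (C1: C, integral causality)
b1 →GY1  (J2: bond 3 brought effort, rest push out)
b5 →I1  (J2 effort already set via bond 3)
b0 →GY1  (GY1: gyrator matches bond 1)
b4 →J1  (common-f at J1 fixed by 0)

3  (C1, C2, I1 all integral)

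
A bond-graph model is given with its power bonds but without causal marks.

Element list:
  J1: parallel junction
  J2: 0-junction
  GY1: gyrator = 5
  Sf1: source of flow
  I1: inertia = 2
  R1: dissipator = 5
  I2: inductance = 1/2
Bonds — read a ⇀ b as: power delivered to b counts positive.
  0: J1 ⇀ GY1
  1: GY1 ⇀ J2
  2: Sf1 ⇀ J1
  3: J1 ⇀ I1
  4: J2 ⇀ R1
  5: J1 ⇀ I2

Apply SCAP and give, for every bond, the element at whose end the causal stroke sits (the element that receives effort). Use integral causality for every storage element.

b0 stroke at J1
b1 stroke at J2
b2 stroke at Sf1
b3 stroke at I1
b4 stroke at R1
b5 stroke at I2

β2 stroke at Sf1  (Sf1 (Sf) sets flow on bond)
β3 stroke at I1  (I1 integral (f out))
β5 stroke at I2  (I2 integral (f out))
β0 stroke at J1  (only one effort-in slot at J1)
β1 stroke at J2  (GY1 both-in/both-out from 0)
β4 stroke at R1  (J2 effort already set via bond 1)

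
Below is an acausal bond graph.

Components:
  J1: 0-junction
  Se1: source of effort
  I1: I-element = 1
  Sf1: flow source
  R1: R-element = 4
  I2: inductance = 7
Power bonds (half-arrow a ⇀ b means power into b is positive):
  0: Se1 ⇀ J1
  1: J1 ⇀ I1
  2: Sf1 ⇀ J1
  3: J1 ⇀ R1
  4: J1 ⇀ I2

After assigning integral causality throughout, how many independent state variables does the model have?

#0 |J1  (Se1 (Se) sets effort on bond)
#2 |Sf1  (Sf1: flow source, stroke at near end)
#1 |I1  (J1 effort already set via bond 0)
#3 |R1  (J1: bond 0 brought effort, rest push out)
#4 |I2  (0-jn J1 has e-setter on 0)

2  (I1, I2 all integral)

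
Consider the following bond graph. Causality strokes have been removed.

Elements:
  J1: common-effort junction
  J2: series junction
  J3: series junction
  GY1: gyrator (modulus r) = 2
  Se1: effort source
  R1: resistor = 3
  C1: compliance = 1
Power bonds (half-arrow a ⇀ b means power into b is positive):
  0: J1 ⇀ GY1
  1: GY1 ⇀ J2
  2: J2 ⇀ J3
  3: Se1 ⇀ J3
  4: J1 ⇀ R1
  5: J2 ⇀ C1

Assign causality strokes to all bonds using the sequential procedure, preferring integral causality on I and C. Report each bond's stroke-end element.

b3 →J3  (source Se1 imposes e)
b2 →J2  (only one flow-in slot at J3)
b5 →J2  (C1 integral (e out))
b1 →GY1  (J2 needs exactly one f-in)
b0 →GY1  (through GY1, causality inverts; strokes same side of GY1)
b4 →J1  (closing 0-jn rule on J1)

#0 |GY1
#1 |GY1
#2 |J2
#3 |J3
#4 |J1
#5 |J2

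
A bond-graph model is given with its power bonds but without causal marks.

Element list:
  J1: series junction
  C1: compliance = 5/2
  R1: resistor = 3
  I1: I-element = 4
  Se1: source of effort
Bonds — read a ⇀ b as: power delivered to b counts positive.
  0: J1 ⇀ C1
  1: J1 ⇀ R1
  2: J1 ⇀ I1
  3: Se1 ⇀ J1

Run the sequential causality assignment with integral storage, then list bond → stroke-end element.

β3 stroke at J1  (Se1 (Se) sets effort on bond)
β0 stroke at J1  (C1 integral (e out))
β2 stroke at I1  (I1 integral (f out))
β1 stroke at J1  (J1 flow already set via bond 2)

#0 →J1
#1 →J1
#2 →I1
#3 →J1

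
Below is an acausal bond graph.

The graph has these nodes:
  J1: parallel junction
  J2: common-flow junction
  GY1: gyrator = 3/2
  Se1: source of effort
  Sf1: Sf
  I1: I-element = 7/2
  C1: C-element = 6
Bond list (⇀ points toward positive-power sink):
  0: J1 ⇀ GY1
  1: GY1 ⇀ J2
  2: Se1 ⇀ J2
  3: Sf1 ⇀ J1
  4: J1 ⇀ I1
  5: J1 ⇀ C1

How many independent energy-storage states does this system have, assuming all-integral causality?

bond 2 |J2  (Se1: effort source, stroke at far end)
bond 3 |Sf1  (source Sf1 imposes f)
bond 1 |GY1  (only one flow-in slot at J2)
bond 0 |GY1  (GY GY1: same side as bond 1)
bond 4 |I1  (I1 outputs flow p/I1)
bond 5 |J1  (J1: last free bond brings effort in)

2  (C1, I1 all integral)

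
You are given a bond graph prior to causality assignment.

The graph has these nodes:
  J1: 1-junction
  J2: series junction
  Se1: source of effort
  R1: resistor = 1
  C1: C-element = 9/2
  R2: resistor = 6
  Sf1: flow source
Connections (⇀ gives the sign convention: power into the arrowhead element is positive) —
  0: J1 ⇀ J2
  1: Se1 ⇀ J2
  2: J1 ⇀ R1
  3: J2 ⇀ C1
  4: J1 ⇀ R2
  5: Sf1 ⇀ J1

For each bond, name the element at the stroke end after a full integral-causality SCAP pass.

β1 |J2  (Se1 fixes effort; stroke away)
β5 |Sf1  (source Sf1 imposes f)
β0 |J1  (common-f at J1 fixed by 5)
β2 |J1  (1-jn J1 has f-setter on 5)
β4 |J1  (J1 flow already set via bond 5)
β3 |J2  (J2: bond 0 brought flow, rest push out)

b0 stroke→J1
b1 stroke→J2
b2 stroke→J1
b3 stroke→J2
b4 stroke→J1
b5 stroke→Sf1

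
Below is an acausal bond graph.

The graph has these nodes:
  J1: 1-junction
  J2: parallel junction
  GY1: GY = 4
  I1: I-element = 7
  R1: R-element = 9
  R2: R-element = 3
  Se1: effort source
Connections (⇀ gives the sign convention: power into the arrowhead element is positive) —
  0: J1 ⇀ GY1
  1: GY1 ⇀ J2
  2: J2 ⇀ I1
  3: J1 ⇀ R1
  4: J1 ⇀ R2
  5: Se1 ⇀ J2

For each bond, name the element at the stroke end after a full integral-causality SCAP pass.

β5 stroke→J2  (Se1: effort source, stroke at far end)
β1 stroke→GY1  (common-e at J2 fixed by 5)
β2 stroke→I1  (J2: bond 5 brought effort, rest push out)
β0 stroke→GY1  (GY1 both-in/both-out from 1)
β3 stroke→J1  (1-jn J1 has f-setter on 0)
β4 stroke→J1  (J1 flow already set via bond 0)

#0 stroke→GY1
#1 stroke→GY1
#2 stroke→I1
#3 stroke→J1
#4 stroke→J1
#5 stroke→J2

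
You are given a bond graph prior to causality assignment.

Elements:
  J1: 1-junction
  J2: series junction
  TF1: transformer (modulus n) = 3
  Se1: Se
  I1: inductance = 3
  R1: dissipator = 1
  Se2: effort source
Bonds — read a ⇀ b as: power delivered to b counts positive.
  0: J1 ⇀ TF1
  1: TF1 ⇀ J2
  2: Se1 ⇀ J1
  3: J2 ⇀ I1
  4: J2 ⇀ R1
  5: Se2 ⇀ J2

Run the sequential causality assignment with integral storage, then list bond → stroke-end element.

bond 0 stroke at TF1
bond 1 stroke at J2
bond 2 stroke at J1
bond 3 stroke at I1
bond 4 stroke at J2
bond 5 stroke at J2

#2 stroke at J1  (source Se1 imposes e)
#5 stroke at J2  (source Se2 imposes e)
#0 stroke at TF1  (only one flow-in slot at J1)
#1 stroke at J2  (TF TF1: opposite of bond 0)
#3 stroke at I1  (I1: I, integral causality)
#4 stroke at J2  (common-f at J2 fixed by 3)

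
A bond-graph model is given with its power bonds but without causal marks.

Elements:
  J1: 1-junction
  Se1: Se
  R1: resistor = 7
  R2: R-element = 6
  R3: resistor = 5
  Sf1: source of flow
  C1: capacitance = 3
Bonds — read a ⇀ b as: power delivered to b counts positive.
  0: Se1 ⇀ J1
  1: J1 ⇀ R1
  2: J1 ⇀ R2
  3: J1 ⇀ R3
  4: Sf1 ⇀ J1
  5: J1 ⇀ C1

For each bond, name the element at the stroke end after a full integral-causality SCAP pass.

#0 →J1
#1 →J1
#2 →J1
#3 →J1
#4 →Sf1
#5 →J1

β0 |J1  (Se1 (Se) sets effort on bond)
β4 |Sf1  (Sf1 (Sf) sets flow on bond)
β1 |J1  (1-jn J1 has f-setter on 4)
β2 |J1  (1-jn J1 has f-setter on 4)
β3 |J1  (J1 flow already set via bond 4)
β5 |J1  (J1 flow already set via bond 4)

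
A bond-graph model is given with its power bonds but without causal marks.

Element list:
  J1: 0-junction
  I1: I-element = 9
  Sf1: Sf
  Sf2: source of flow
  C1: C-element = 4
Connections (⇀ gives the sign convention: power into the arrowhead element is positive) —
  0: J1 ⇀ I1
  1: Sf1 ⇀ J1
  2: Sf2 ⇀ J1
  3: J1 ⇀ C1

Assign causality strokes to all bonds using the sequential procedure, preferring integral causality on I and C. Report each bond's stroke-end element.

#1 →Sf1  (Sf1: flow source, stroke at near end)
#2 →Sf2  (Sf2: flow source, stroke at near end)
#0 →I1  (I1 outputs flow p/I1)
#3 →J1  (J1 needs exactly one e-in)

bond 0 stroke→I1
bond 1 stroke→Sf1
bond 2 stroke→Sf2
bond 3 stroke→J1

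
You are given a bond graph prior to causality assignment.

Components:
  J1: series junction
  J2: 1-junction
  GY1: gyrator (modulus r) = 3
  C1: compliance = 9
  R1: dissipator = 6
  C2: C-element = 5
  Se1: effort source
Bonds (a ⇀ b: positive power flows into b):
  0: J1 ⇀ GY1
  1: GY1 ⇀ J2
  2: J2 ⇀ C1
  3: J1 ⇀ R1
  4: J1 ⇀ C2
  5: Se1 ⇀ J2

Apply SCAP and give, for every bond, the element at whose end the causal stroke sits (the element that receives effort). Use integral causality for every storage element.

#5 stroke at J2  (Se1: effort source, stroke at far end)
#2 stroke at J2  (C1 integral (e out))
#1 stroke at GY1  (J2 needs exactly one f-in)
#0 stroke at GY1  (through GY1, causality inverts; strokes same side of GY1)
#3 stroke at J1  (common-f at J1 fixed by 0)
#4 stroke at J1  (common-f at J1 fixed by 0)

#0 |GY1
#1 |GY1
#2 |J2
#3 |J1
#4 |J1
#5 |J2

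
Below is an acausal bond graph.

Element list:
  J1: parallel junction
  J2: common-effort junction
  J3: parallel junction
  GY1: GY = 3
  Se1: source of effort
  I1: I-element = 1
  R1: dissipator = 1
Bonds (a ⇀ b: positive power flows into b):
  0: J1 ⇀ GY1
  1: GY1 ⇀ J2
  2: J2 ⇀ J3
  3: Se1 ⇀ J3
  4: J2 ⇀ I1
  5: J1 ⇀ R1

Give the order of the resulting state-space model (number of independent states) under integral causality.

1  (I1 all integral)

b3 stroke→J3  (source Se1 imposes e)
b2 stroke→J2  (0-jn J3 has e-setter on 3)
b1 stroke→GY1  (J2 effort already set via bond 2)
b4 stroke→I1  (common-e at J2 fixed by 2)
b0 stroke→GY1  (GY GY1: same side as bond 1)
b5 stroke→J1  (J1: last free bond brings effort in)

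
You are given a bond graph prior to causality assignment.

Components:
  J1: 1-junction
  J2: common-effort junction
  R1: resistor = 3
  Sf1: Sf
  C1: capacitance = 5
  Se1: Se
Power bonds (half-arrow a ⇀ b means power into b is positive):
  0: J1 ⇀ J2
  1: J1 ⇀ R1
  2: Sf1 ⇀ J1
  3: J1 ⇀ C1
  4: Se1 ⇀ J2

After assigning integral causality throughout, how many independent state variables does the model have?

β2 stroke→Sf1  (Sf1: flow source, stroke at near end)
β4 stroke→J2  (Se1 fixes effort; stroke away)
β0 stroke→J1  (J1: bond 2 brought flow, rest push out)
β1 stroke→J1  (common-f at J1 fixed by 2)
β3 stroke→J1  (J1: bond 2 brought flow, rest push out)

1  (C1 all integral)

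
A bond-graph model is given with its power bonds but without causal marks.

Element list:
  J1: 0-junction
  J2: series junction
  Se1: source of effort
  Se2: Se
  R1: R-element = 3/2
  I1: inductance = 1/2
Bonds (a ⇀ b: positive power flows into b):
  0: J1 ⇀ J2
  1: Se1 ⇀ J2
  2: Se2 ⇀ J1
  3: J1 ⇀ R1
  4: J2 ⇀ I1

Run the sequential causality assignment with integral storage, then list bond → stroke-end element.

β1 stroke at J2  (Se1: effort source, stroke at far end)
β2 stroke at J1  (source Se2 imposes e)
β0 stroke at J2  (J1: bond 2 brought effort, rest push out)
β3 stroke at R1  (J1 effort already set via bond 2)
β4 stroke at I1  (J2: last free bond brings flow in)

#0 stroke→J2
#1 stroke→J2
#2 stroke→J1
#3 stroke→R1
#4 stroke→I1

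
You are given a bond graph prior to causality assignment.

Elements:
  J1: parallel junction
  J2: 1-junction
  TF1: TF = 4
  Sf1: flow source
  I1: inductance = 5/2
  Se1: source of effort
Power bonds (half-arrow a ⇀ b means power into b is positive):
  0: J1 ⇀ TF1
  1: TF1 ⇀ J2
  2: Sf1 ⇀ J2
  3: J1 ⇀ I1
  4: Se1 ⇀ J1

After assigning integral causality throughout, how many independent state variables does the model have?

1  (I1 all integral)

β2 |Sf1  (Sf1: flow source, stroke at near end)
β4 |J1  (Se1 (Se) sets effort on bond)
β0 |TF1  (J1 effort already set via bond 4)
β3 |I1  (0-jn J1 has e-setter on 4)
β1 |J2  (common-f at J2 fixed by 2)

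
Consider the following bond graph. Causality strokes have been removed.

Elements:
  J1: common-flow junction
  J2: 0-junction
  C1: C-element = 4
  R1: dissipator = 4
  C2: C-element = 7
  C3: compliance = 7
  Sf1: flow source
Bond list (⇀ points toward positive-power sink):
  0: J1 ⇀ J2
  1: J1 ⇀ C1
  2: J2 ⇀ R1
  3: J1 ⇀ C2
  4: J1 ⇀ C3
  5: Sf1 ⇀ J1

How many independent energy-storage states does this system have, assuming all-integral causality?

3  (C1, C2, C3 all integral)

bond 5 stroke→Sf1  (source Sf1 imposes f)
bond 0 stroke→J1  (1-jn J1 has f-setter on 5)
bond 1 stroke→J1  (J1: bond 5 brought flow, rest push out)
bond 3 stroke→J1  (J1: bond 5 brought flow, rest push out)
bond 4 stroke→J1  (common-f at J1 fixed by 5)
bond 2 stroke→J2  (closing 0-jn rule on J2)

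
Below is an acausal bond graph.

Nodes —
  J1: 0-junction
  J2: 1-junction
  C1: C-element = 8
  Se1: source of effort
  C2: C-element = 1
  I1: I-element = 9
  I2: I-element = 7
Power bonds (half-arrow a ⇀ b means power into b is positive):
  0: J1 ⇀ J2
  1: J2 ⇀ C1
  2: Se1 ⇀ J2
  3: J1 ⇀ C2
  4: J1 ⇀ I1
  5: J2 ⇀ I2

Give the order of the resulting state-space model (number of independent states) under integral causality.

b2 |J2  (Se1: effort source, stroke at far end)
b1 |J2  (C1: C, integral causality)
b3 |J1  (C2: C, integral causality)
b0 |J2  (J1: bond 3 brought effort, rest push out)
b4 |I1  (J1 effort already set via bond 3)
b5 |I2  (J2 needs exactly one f-in)

4  (C1, C2, I1, I2 all integral)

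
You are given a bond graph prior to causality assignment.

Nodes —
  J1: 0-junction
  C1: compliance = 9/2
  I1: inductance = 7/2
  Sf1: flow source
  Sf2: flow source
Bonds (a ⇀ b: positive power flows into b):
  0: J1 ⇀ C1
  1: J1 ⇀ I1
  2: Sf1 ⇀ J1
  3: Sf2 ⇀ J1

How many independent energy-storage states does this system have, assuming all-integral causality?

2  (C1, I1 all integral)

b2 stroke at Sf1  (Sf1 (Sf) sets flow on bond)
b3 stroke at Sf2  (source Sf2 imposes f)
b0 stroke at J1  (C1: C, integral causality)
b1 stroke at I1  (common-e at J1 fixed by 0)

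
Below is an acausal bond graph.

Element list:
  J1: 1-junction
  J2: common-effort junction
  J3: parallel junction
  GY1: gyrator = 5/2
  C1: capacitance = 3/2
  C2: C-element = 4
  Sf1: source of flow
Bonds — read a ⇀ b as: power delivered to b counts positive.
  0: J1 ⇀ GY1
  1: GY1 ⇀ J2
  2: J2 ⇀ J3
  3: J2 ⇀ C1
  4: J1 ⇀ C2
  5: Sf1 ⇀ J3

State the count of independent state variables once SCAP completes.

2  (C1, C2 all integral)

#5 stroke→Sf1  (source Sf1 imposes f)
#2 stroke→J3  (closing 0-jn rule on J3)
#3 stroke→J2  (C1 integral (e out))
#1 stroke→GY1  (J2: bond 3 brought effort, rest push out)
#0 stroke→GY1  (GY1 both-in/both-out from 1)
#4 stroke→J1  (common-f at J1 fixed by 0)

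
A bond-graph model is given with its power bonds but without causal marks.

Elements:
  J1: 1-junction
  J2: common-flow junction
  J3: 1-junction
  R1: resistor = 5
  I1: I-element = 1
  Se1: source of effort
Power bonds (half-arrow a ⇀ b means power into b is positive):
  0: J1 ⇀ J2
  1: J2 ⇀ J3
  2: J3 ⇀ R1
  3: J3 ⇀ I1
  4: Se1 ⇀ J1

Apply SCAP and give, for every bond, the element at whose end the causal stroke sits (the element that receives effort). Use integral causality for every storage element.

#4 |J1  (Se1 (Se) sets effort on bond)
#0 |J2  (J1 needs exactly one f-in)
#1 |J3  (only one flow-in slot at J2)
#3 |I1  (I1 outputs flow p/I1)
#2 |J3  (1-jn J3 has f-setter on 3)

#0 stroke at J2
#1 stroke at J3
#2 stroke at J3
#3 stroke at I1
#4 stroke at J1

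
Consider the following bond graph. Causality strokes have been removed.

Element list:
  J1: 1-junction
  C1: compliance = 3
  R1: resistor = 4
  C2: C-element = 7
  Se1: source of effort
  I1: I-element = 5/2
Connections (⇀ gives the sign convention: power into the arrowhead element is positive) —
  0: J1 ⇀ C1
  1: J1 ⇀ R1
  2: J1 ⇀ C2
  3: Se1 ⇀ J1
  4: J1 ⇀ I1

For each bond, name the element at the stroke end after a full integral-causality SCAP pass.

b0 stroke at J1
b1 stroke at J1
b2 stroke at J1
b3 stroke at J1
b4 stroke at I1

#3 |J1  (Se1: effort source, stroke at far end)
#0 |J1  (C1 integral (e out))
#2 |J1  (C2 outputs effort q/C2)
#4 |I1  (prefer integral on I1)
#1 |J1  (1-jn J1 has f-setter on 4)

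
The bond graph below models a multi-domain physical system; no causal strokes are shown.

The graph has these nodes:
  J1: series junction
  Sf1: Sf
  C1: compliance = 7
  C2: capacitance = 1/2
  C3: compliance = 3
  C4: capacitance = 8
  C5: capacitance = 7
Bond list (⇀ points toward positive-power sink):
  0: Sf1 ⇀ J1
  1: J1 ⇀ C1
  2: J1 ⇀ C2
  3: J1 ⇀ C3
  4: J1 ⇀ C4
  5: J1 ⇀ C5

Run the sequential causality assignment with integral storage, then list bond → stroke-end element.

bond 0 stroke→Sf1
bond 1 stroke→J1
bond 2 stroke→J1
bond 3 stroke→J1
bond 4 stroke→J1
bond 5 stroke→J1

bond 0 stroke→Sf1  (Sf1 (Sf) sets flow on bond)
bond 1 stroke→J1  (1-jn J1 has f-setter on 0)
bond 2 stroke→J1  (J1 flow already set via bond 0)
bond 3 stroke→J1  (J1 flow already set via bond 0)
bond 4 stroke→J1  (J1: bond 0 brought flow, rest push out)
bond 5 stroke→J1  (J1: bond 0 brought flow, rest push out)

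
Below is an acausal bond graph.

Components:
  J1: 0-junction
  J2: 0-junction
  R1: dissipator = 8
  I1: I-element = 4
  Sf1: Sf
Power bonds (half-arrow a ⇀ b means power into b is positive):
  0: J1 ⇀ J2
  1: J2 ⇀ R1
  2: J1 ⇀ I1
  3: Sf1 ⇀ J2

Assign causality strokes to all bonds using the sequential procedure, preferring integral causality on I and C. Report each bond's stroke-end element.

b0 stroke→J1
b1 stroke→J2
b2 stroke→I1
b3 stroke→Sf1

b3 →Sf1  (source Sf1 imposes f)
b2 →I1  (I1: I, integral causality)
b0 →J1  (closing 0-jn rule on J1)
b1 →J2  (only one effort-in slot at J2)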